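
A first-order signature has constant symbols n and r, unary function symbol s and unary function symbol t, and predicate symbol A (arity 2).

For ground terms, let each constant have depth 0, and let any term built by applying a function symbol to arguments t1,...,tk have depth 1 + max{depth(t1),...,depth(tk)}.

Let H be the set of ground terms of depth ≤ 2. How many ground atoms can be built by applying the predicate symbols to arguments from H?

First count ground terms of depth ≤ 2.
Write N_k for the number of ground terms of depth ≤ k. A term of depth ≤ k is either a constant or a function symbol applied to arguments of depth ≤ k−1, so N_k = 2 + N_{k-1} + N_{k-1}.
N_0 = 2
N_1 = 2 + 2 + 2 = 6
N_2 = 2 + 6 + 6 = 14
So |H| = 14.
Ground atoms are formed by filling each argument slot of a predicate with a term from H, so an r-ary predicate gives |H|^r atoms:
  A: 14^2 = 196
Total ground atoms: 196.

196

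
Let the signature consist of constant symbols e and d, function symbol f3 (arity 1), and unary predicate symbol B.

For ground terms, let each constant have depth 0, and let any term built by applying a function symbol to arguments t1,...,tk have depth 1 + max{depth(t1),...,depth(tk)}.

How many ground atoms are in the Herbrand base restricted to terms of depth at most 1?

4

First count ground terms of depth ≤ 1.
If N_k denotes the number of depth-≤k ground terms, the 2 constants give N_0 = 2, and each function symbol of arity r contributes N_{k-1}^r new terms at level k: N_k = 2 + N_{k-1}.
N_0 = 2
N_1 = 2 + 2 = 4
So |H| = 4.
Ground atoms are formed by filling each argument slot of a predicate with a term from H, so an r-ary predicate gives |H|^r atoms:
  B: 4
Total ground atoms: 4.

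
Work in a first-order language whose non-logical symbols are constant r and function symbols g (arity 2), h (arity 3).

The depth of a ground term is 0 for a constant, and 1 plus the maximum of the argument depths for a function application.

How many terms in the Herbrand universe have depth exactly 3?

Let N_k = |{terms of depth ≤ k}|. Then N_0 = 1 and N_k = 1 + N_{k-1}^2 + N_{k-1}^3 for k ≥ 1 (one summand per function symbol, arity giving the exponent).
N_0 = 1
N_1 = 1 + 1^2 + 1^3 = 3
N_2 = 1 + 3^2 + 3^3 = 37
N_3 = 1 + 37^2 + 37^3 = 52023
Terms of depth exactly 3: N_3 − N_2 = 52023 − 37 = 51986.

51986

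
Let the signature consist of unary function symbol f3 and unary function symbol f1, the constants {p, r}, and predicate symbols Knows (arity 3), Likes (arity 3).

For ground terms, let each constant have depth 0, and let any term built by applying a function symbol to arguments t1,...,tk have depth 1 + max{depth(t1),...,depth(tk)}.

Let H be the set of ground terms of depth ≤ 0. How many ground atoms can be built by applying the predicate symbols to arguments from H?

16

First count ground terms of depth ≤ 0.
If N_k denotes the number of depth-≤k ground terms, the 2 constants give N_0 = 2, and each function symbol of arity r contributes N_{k-1}^r new terms at level k: N_k = 2 + N_{k-1} + N_{k-1}.
N_0 = 2
Explicitly: p, r.
So |H| = 2.
Ground atoms are formed by filling each argument slot of a predicate with a term from H, so an r-ary predicate gives |H|^r atoms:
  Knows: 2^3 = 8;  Likes: 2^3 = 8
Total ground atoms: 8 + 8 = 16.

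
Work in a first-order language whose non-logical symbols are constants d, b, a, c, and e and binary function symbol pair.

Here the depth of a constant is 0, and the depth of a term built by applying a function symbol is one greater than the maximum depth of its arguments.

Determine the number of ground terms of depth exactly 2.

If N_k denotes the number of depth-≤k ground terms, the 5 constants give N_0 = 5, and each function symbol of arity r contributes N_{k-1}^r new terms at level k: N_k = 5 + N_{k-1}^2.
N_0 = 5
N_1 = 5 + 5^2 = 30
N_2 = 5 + 30^2 = 905
Terms of depth exactly 2: N_2 − N_1 = 905 − 30 = 875.

875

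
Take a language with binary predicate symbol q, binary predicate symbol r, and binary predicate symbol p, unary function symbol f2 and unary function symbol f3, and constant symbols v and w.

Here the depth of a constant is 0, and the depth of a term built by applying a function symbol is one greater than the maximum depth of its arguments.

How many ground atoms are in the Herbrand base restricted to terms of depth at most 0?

12

First count ground terms of depth ≤ 0.
Count level by level. With function symbols f2/1, f3/1, the terms of depth ≤ k are the 2 constants together with each function applied to depth-≤(k−1) tuples, so N_k = 2 + N_{k-1} + N_{k-1}.
N_0 = 2
Explicitly: v, w.
So |H| = 2.
A ground atom is a predicate applied to a tuple of terms from H, so the count is the sum over predicates of |H|^arity:
  q: 2^2 = 4;  r: 2^2 = 4;  p: 2^2 = 4
Total ground atoms: 4 + 4 + 4 = 12.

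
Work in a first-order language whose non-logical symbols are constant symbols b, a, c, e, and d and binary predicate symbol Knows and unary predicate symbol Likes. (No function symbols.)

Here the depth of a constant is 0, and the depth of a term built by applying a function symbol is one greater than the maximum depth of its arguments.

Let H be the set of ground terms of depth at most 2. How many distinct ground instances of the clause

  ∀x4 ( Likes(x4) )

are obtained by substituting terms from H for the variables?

Ground terms of depth ≤ 2:
  With no function symbols every ground term is a constant, so there are exactly 5 ground terms at every depth bound.
  N_0 = 5
  N_1 = 5
  N_2 = 5
  Explicitly: b, a, c, e, d.
So there are 5 ground terms available for substitution.
The clause has 1 distinct variable (x4), which appears in the body. In the free term algebra distinct substitutions yield syntactically distinct ground instances.
Number of ground instances = 5.

5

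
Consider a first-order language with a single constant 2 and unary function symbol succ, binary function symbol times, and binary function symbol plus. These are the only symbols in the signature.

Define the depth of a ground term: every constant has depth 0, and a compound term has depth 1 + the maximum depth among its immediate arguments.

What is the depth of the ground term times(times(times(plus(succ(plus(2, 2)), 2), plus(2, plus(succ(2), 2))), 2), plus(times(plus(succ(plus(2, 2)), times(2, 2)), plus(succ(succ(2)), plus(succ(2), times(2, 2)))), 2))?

depth(plus(2, 2)) = 1 + max(0, 0) = 1
depth(succ(plus(2, 2))) = 1 + depth(plus(2, 2)) = 1 + 1 = 2
depth(plus(succ(plus(2, 2)), 2)) = 1 + max(2, 0) = 3
depth(succ(2)) = 1 + depth(2) = 1 + 0 = 1
depth(plus(succ(2), 2)) = 1 + max(1, 0) = 2
depth(plus(2, plus(succ(2), 2))) = 1 + max(0, 2) = 3
depth(times(plus(succ(plus(2, 2)), 2), plus(2, plus(succ(2), 2)))) = 1 + max(3, 3) = 4
depth(times(times(plus(succ(plus(2, 2)), 2), plus(2, plus(succ(2), 2))), 2)) = 1 + max(4, 0) = 5
depth(times(2, 2)) = 1 + max(0, 0) = 1
depth(plus(succ(plus(2, 2)), times(2, 2))) = 1 + max(2, 1) = 3
depth(succ(succ(2))) = 1 + depth(succ(2)) = 1 + 1 = 2
depth(plus(succ(2), times(2, 2))) = 1 + max(1, 1) = 2
depth(plus(succ(succ(2)), plus(succ(2), times(2, 2)))) = 1 + max(2, 2) = 3
depth(times(plus(succ(plus(2, 2)), times(2, 2)), plus(succ(succ(2)), plus(succ(2), times(2, 2))))) = 1 + max(3, 3) = 4
depth(plus(times(plus(succ(plus(2, 2)), times(2, 2)), plus(succ(succ(2)), plus(succ(2), times(2, 2)))), 2)) = 1 + max(4, 0) = 5
depth(times(times(times(plus(succ(plus(2, 2)), 2), plus(2, plus(succ(2), 2))), 2), plus(times(plus(succ(plus(2, 2)), times(2, 2)), plus(succ(succ(2)), plus(succ(2), times(2, 2)))), 2))) = 1 + max(5, 5) = 6

6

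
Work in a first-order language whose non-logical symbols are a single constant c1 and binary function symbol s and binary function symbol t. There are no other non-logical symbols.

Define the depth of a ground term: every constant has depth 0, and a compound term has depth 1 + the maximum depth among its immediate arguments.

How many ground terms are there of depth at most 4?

1045459

Let N_k count ground terms of depth at most k. Each non-constant term of depth ≤ k is some function symbol applied to depth-≤(k−1) arguments, giving N_k = 1 + N_{k-1}^2 + N_{k-1}^2.
N_0 = 1
N_1 = 1 + 1^2 + 1^2 = 3
N_2 = 1 + 3^2 + 3^2 = 19
N_3 = 1 + 19^2 + 19^2 = 723
N_4 = 1 + 723^2 + 723^2 = 1045459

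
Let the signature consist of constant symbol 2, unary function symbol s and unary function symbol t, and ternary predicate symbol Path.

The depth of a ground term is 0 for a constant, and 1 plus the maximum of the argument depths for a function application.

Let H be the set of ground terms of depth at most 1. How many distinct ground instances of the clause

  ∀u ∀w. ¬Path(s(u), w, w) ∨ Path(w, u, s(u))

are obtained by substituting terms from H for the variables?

Ground terms of depth ≤ 1:
  Count level by level. With function symbols s/1, t/1, the terms of depth ≤ k are the 1 constant together with each function applied to depth-≤(k−1) tuples, so N_k = 1 + N_{k-1} + N_{k-1}.
  N_0 = 1
  N_1 = 1 + 1 + 1 = 3
  Explicitly: 2, s(2), t(2).
So there are 3 ground terms available for substitution.
The clause has 2 distinct variables (u, w), each appearing in the body. In the free term algebra distinct substitutions yield syntactically distinct ground instances.
Number of ground instances = 3^2 = 9.

9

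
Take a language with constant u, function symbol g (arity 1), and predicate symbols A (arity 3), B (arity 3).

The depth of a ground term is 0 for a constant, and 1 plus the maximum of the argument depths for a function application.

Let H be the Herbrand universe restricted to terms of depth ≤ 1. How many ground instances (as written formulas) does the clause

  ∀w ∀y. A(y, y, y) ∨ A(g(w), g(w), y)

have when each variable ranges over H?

4

Ground terms of depth ≤ 1:
  If N_k denotes the number of depth-≤k ground terms, the 1 constant gives N_0 = 1, and each function symbol of arity r contributes N_{k-1}^r new terms at level k: N_k = 1 + N_{k-1}.
  N_0 = 1
  N_1 = 1 + 1 = 2
  Explicitly: u, g(u).
So there are 2 ground terms available for substitution.
There are 2 variables to instantiate (w, y), each occurring in at least one literal, so different choices give different ground instances.
Number of ground instances = 2^2 = 4.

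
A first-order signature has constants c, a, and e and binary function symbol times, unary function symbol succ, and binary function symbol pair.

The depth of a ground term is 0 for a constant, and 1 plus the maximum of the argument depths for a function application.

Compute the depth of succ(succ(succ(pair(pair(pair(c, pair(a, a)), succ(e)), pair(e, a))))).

7

depth(pair(a, a)) = 1 + max(0, 0) = 1
depth(pair(c, pair(a, a))) = 1 + max(0, 1) = 2
depth(succ(e)) = 1 + depth(e) = 1 + 0 = 1
depth(pair(pair(c, pair(a, a)), succ(e))) = 1 + max(2, 1) = 3
depth(pair(e, a)) = 1 + max(0, 0) = 1
depth(pair(pair(pair(c, pair(a, a)), succ(e)), pair(e, a))) = 1 + max(3, 1) = 4
depth(succ(pair(pair(pair(c, pair(a, a)), succ(e)), pair(e, a)))) = 1 + depth(pair(pair(pair(c, pair(a, a)), succ(e)), pair(e, a))) = 1 + 4 = 5
depth(succ(succ(pair(pair(pair(c, pair(a, a)), succ(e)), pair(e, a))))) = 1 + depth(succ(pair(pair(pair(c, pair(a, a)), succ(e)), pair(e, a)))) = 1 + 5 = 6
depth(succ(succ(succ(pair(pair(pair(c, pair(a, a)), succ(e)), pair(e, a)))))) = 1 + depth(succ(succ(pair(pair(pair(c, pair(a, a)), succ(e)), pair(e, a))))) = 1 + 6 = 7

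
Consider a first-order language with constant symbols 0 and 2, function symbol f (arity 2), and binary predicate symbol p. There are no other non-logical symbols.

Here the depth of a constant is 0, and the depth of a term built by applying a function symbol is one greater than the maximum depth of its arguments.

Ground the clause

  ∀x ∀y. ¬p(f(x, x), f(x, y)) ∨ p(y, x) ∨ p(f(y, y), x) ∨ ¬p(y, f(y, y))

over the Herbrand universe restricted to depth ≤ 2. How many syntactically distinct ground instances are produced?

Ground terms of depth ≤ 2:
  Count level by level. With function symbols f/2, the terms of depth ≤ k are the 2 constants together with each function applied to depth-≤(k−1) tuples, so N_k = 2 + N_{k-1}^2.
  N_0 = 2
  N_1 = 2 + 2^2 = 6
  N_2 = 2 + 6^2 = 38
So there are 38 ground terms available for substitution.
There are 2 variables to instantiate (x, y), each occurring in at least one literal, so different choices give different ground instances.
Number of ground instances = 38^2 = 1444.

1444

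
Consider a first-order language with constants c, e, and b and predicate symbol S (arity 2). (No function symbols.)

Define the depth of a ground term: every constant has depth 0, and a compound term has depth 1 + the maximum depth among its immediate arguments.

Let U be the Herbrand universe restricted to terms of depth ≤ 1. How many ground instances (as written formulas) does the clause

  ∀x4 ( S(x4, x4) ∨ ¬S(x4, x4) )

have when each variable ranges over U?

Ground terms of depth ≤ 1:
  With no function symbols every ground term is a constant, so there are exactly 3 ground terms at every depth bound.
  N_0 = 3
  N_1 = 3
  Explicitly: c, e, b.
So there are 3 ground terms available for substitution.
The variable x4 ranges independently over the available ground terms, and distinct assignments produce distinct instances.
Number of ground instances = 3.

3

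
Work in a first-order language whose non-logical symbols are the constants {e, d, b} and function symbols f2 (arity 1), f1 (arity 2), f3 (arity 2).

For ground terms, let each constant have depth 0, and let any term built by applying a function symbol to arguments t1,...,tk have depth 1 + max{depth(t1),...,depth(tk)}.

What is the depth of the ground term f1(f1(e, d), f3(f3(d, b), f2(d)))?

3

depth(f1(e, d)) = 1 + max(0, 0) = 1
depth(f3(d, b)) = 1 + max(0, 0) = 1
depth(f2(d)) = 1 + depth(d) = 1 + 0 = 1
depth(f3(f3(d, b), f2(d))) = 1 + max(1, 1) = 2
depth(f1(f1(e, d), f3(f3(d, b), f2(d)))) = 1 + max(1, 2) = 3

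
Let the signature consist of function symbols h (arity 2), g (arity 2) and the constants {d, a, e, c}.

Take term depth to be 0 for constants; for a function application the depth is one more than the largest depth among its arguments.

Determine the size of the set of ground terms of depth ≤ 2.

2596

Let N_k count ground terms of depth at most k. Each non-constant term of depth ≤ k is some function symbol applied to depth-≤(k−1) arguments, giving N_k = 4 + N_{k-1}^2 + N_{k-1}^2.
N_0 = 4
N_1 = 4 + 4^2 + 4^2 = 36
N_2 = 4 + 36^2 + 36^2 = 2596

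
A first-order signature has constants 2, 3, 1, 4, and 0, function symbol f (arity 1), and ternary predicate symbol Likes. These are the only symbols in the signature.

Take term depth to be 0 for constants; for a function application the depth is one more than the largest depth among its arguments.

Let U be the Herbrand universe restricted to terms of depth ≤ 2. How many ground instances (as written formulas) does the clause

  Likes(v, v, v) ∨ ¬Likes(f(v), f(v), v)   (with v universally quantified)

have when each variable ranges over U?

Ground terms of depth ≤ 2:
  Let N_k count ground terms of depth at most k. Each non-constant term of depth ≤ k is some function symbol applied to depth-≤(k−1) arguments, giving N_k = 5 + N_{k-1}.
  N_0 = 5
  N_1 = 5 + 5 = 10
  N_2 = 5 + 10 = 15
So there are 15 ground terms available for substitution.
There is 1 variable to instantiate (v),  occurring in at least one literal, so different choices give different ground instances.
Number of ground instances = 15.

15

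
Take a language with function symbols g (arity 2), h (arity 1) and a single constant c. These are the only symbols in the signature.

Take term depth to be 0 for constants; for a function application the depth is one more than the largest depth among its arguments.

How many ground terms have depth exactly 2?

Let N_k count ground terms of depth at most k. Each non-constant term of depth ≤ k is some function symbol applied to depth-≤(k−1) arguments, giving N_k = 1 + N_{k-1}^2 + N_{k-1}.
N_0 = 1
N_1 = 1 + 1^2 + 1 = 3
N_2 = 1 + 3^2 + 3 = 13
Terms of depth exactly 2: N_2 − N_1 = 13 − 3 = 10.

10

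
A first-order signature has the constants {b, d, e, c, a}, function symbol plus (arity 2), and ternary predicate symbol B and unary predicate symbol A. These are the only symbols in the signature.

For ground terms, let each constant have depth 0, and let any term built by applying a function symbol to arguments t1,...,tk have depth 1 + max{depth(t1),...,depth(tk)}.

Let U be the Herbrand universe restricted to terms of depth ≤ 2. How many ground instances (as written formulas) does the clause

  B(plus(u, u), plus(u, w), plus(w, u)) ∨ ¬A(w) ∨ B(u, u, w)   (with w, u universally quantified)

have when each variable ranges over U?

819025

Ground terms of depth ≤ 2:
  Count level by level. With function symbols plus/2, the terms of depth ≤ k are the 5 constants together with each function applied to depth-≤(k−1) tuples, so N_k = 5 + N_{k-1}^2.
  N_0 = 5
  N_1 = 5 + 5^2 = 30
  N_2 = 5 + 30^2 = 905
So there are 905 ground terms available for substitution.
The clause has 2 distinct variables (w, u), each appearing in the body. In the free term algebra distinct substitutions yield syntactically distinct ground instances.
Number of ground instances = 905^2 = 819025.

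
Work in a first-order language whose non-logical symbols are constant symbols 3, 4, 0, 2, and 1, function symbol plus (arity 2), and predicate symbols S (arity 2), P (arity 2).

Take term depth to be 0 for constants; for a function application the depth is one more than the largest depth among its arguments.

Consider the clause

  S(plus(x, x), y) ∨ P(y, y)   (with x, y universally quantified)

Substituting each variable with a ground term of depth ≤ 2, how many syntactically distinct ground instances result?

Ground terms of depth ≤ 2:
  If N_k denotes the number of depth-≤k ground terms, the 5 constants give N_0 = 5, and each function symbol of arity r contributes N_{k-1}^r new terms at level k: N_k = 5 + N_{k-1}^2.
  N_0 = 5
  N_1 = 5 + 5^2 = 30
  N_2 = 5 + 30^2 = 905
So there are 905 ground terms available for substitution.
The body mentions every one of the 2 quantified variables; since ground terms form a free algebra, no two substitutions collapse to the same formula.
Number of ground instances = 905^2 = 819025.

819025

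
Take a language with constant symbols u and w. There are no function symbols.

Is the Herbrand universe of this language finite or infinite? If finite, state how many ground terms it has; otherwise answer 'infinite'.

2

There are no function symbols, so every ground term is one of the 2 constants.
The Herbrand universe is {u, w}, which is finite with 2 elements.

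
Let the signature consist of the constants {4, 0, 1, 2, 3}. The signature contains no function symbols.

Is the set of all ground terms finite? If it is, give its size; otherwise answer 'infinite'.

There are no function symbols, so every ground term is one of the 5 constants.
The Herbrand universe is {4, 0, 1, 2, 3}, which is finite with 5 elements.

5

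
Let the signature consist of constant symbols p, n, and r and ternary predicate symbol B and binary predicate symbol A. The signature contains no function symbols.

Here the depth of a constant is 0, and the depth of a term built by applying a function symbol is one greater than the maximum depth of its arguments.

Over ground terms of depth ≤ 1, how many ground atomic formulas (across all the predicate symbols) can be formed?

36

First count ground terms of depth ≤ 1.
With no function symbols every ground term is a constant, so there are exactly 3 ground terms at every depth bound.
N_0 = 3
N_1 = 3
So |H| = 3.
Each predicate of arity r yields |H|^r ground atoms (one per choice of an r-tuple from H):
  B: 3^3 = 27;  A: 3^2 = 9
Total ground atoms: 27 + 9 = 36.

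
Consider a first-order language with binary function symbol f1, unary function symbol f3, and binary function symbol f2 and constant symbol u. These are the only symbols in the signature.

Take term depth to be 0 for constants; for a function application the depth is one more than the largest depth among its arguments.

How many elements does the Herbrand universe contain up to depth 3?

2776

If N_k denotes the number of depth-≤k ground terms, the 1 constant gives N_0 = 1, and each function symbol of arity r contributes N_{k-1}^r new terms at level k: N_k = 1 + N_{k-1}^2 + N_{k-1} + N_{k-1}^2.
N_0 = 1
N_1 = 1 + 1^2 + 1 + 1^2 = 4
N_2 = 1 + 4^2 + 4 + 4^2 = 37
N_3 = 1 + 37^2 + 37 + 37^2 = 2776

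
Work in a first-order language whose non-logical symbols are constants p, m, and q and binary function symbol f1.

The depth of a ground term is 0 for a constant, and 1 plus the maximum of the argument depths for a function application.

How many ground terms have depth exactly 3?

21465

Let N_k = |{terms of depth ≤ k}|. Then N_0 = 3 and N_k = 3 + N_{k-1}^2 for k ≥ 1 (one summand per function symbol, arity giving the exponent).
N_0 = 3
N_1 = 3 + 3^2 = 12
N_2 = 3 + 12^2 = 147
N_3 = 3 + 147^2 = 21612
Terms of depth exactly 3: N_3 − N_2 = 21612 − 147 = 21465.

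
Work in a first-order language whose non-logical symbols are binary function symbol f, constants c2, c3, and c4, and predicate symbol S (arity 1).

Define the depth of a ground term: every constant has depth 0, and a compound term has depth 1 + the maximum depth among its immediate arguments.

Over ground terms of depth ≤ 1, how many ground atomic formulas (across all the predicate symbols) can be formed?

First count ground terms of depth ≤ 1.
If N_k denotes the number of depth-≤k ground terms, the 3 constants give N_0 = 3, and each function symbol of arity r contributes N_{k-1}^r new terms at level k: N_k = 3 + N_{k-1}^2.
N_0 = 3
N_1 = 3 + 3^2 = 12
So |H| = 12.
Each predicate of arity r yields |H|^r ground atoms (one per choice of an r-tuple from H):
  S: 12
Total ground atoms: 12.

12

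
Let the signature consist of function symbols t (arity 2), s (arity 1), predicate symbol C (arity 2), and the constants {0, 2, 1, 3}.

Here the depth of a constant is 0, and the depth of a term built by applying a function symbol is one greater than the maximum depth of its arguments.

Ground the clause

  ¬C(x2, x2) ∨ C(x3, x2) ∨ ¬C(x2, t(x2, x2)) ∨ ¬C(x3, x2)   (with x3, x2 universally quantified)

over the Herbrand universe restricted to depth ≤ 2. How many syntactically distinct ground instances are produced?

364816

Ground terms of depth ≤ 2:
  If N_k denotes the number of depth-≤k ground terms, the 4 constants give N_0 = 4, and each function symbol of arity r contributes N_{k-1}^r new terms at level k: N_k = 4 + N_{k-1}^2 + N_{k-1}.
  N_0 = 4
  N_1 = 4 + 4^2 + 4 = 24
  N_2 = 4 + 24^2 + 24 = 604
So there are 604 ground terms available for substitution.
The clause has 2 distinct variables (x3, x2), each appearing in the body. In the free term algebra distinct substitutions yield syntactically distinct ground instances.
Number of ground instances = 604^2 = 364816.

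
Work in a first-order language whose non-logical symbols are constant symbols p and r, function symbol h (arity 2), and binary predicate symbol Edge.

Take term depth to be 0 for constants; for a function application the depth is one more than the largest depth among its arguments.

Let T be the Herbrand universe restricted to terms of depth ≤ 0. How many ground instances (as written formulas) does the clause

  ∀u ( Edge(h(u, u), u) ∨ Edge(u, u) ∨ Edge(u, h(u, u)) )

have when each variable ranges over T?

2

Ground terms of depth ≤ 0:
  Count level by level. With function symbols h/2, the terms of depth ≤ k are the 2 constants together with each function applied to depth-≤(k−1) tuples, so N_k = 2 + N_{k-1}^2.
  N_0 = 2
So there are 2 ground terms available for substitution.
The variable u ranges independently over the available ground terms, and distinct assignments produce distinct instances.
Number of ground instances = 2.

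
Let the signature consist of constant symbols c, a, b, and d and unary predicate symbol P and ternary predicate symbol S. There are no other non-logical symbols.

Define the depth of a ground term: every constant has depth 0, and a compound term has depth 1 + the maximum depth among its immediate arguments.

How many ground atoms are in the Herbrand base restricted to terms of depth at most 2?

68

First count ground terms of depth ≤ 2.
With no function symbols every ground term is a constant, so there are exactly 4 ground terms at every depth bound.
N_0 = 4
N_1 = 4
N_2 = 4
So |H| = 4.
A ground atom is a predicate applied to a tuple of terms from H, so the count is the sum over predicates of |H|^arity:
  P: 4;  S: 4^3 = 64
Total ground atoms: 4 + 64 = 68.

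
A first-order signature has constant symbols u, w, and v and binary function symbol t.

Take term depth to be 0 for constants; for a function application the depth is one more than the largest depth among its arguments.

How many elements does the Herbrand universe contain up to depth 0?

3

Let N_k count ground terms of depth at most k. Each non-constant term of depth ≤ k is some function symbol applied to depth-≤(k−1) arguments, giving N_k = 3 + N_{k-1}^2.
N_0 = 3
Explicitly: u, w, v.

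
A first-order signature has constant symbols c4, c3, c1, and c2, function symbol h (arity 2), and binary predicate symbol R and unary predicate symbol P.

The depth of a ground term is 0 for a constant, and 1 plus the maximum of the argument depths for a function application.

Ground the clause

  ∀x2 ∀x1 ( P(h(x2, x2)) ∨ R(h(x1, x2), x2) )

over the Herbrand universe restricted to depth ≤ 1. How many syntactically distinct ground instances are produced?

400

Ground terms of depth ≤ 1:
  Count level by level. With function symbols h/2, the terms of depth ≤ k are the 4 constants together with each function applied to depth-≤(k−1) tuples, so N_k = 4 + N_{k-1}^2.
  N_0 = 4
  N_1 = 4 + 4^2 = 20
So there are 20 ground terms available for substitution.
The body mentions every one of the 2 quantified variables; since ground terms form a free algebra, no two substitutions collapse to the same formula.
Number of ground instances = 20^2 = 400.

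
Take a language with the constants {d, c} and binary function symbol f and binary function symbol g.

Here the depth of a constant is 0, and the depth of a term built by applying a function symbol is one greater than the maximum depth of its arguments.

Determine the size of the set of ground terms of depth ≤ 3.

81610

Let N_k = |{terms of depth ≤ k}|. Then N_0 = 2 and N_k = 2 + N_{k-1}^2 + N_{k-1}^2 for k ≥ 1 (one summand per function symbol, arity giving the exponent).
N_0 = 2
N_1 = 2 + 2^2 + 2^2 = 10
N_2 = 2 + 10^2 + 10^2 = 202
N_3 = 2 + 202^2 + 202^2 = 81610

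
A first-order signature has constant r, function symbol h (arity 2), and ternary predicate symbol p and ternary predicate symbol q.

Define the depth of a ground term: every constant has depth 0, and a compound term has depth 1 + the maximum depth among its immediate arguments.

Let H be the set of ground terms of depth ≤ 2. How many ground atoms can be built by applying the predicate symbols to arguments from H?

First count ground terms of depth ≤ 2.
Let N_k = |{terms of depth ≤ k}|. Then N_0 = 1 and N_k = 1 + N_{k-1}^2 for k ≥ 1 (one summand per function symbol, arity giving the exponent).
N_0 = 1
N_1 = 1 + 1^2 = 2
N_2 = 1 + 2^2 = 5
So |H| = 5.
Ground atoms are formed by filling each argument slot of a predicate with a term from H, so an r-ary predicate gives |H|^r atoms:
  p: 5^3 = 125;  q: 5^3 = 125
Total ground atoms: 125 + 125 = 250.

250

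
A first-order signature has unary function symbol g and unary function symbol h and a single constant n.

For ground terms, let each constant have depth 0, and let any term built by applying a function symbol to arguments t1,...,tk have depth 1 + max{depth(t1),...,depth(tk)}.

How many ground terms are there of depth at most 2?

Let N_k count ground terms of depth at most k. Each non-constant term of depth ≤ k is some function symbol applied to depth-≤(k−1) arguments, giving N_k = 1 + N_{k-1} + N_{k-1}.
N_0 = 1
N_1 = 1 + 1 + 1 = 3
N_2 = 1 + 3 + 3 = 7
Explicitly: n, g(n), g(g(n)), g(h(n)), h(n), h(g(n)), h(h(n)).

7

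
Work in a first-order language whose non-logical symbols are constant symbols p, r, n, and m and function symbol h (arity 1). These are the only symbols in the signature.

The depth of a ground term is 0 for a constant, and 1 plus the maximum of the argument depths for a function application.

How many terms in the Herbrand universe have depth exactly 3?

4

Let N_k count ground terms of depth at most k. Each non-constant term of depth ≤ k is some function symbol applied to depth-≤(k−1) arguments, giving N_k = 4 + N_{k-1}.
N_0 = 4
N_1 = 4 + 4 = 8
N_2 = 4 + 8 = 12
N_3 = 4 + 12 = 16
Terms of depth exactly 3: N_3 − N_2 = 16 − 12 = 4.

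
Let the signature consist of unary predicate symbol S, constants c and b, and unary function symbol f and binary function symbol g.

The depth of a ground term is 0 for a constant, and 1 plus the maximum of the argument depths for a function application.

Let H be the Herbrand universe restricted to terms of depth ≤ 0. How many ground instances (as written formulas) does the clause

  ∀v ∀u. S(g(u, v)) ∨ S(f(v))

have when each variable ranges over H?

Ground terms of depth ≤ 0:
  If N_k denotes the number of depth-≤k ground terms, the 2 constants give N_0 = 2, and each function symbol of arity r contributes N_{k-1}^r new terms at level k: N_k = 2 + N_{k-1} + N_{k-1}^2.
  N_0 = 2
So there are 2 ground terms available for substitution.
Each of v, u ranges independently over the available ground terms, and distinct assignments produce distinct instances.
Number of ground instances = 2^2 = 4.

4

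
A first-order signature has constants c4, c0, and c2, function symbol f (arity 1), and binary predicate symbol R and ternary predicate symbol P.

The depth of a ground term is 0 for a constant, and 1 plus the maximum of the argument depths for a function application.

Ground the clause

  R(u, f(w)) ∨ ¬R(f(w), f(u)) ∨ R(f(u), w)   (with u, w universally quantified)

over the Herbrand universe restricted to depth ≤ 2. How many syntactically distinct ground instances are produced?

81

Ground terms of depth ≤ 2:
  Write N_k for the number of ground terms of depth ≤ k. A term of depth ≤ k is either a constant or a function symbol applied to arguments of depth ≤ k−1, so N_k = 3 + N_{k-1}.
  N_0 = 3
  N_1 = 3 + 3 = 6
  N_2 = 3 + 6 = 9
So there are 9 ground terms available for substitution.
The clause has 2 distinct variables (u, w), each appearing in the body. In the free term algebra distinct substitutions yield syntactically distinct ground instances.
Number of ground instances = 9^2 = 81.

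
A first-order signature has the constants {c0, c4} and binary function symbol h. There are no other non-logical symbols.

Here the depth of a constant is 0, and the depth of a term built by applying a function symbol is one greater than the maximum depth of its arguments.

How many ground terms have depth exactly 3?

1408

If N_k denotes the number of depth-≤k ground terms, the 2 constants give N_0 = 2, and each function symbol of arity r contributes N_{k-1}^r new terms at level k: N_k = 2 + N_{k-1}^2.
N_0 = 2
N_1 = 2 + 2^2 = 6
N_2 = 2 + 6^2 = 38
N_3 = 2 + 38^2 = 1446
Terms of depth exactly 3: N_3 − N_2 = 1446 − 38 = 1408.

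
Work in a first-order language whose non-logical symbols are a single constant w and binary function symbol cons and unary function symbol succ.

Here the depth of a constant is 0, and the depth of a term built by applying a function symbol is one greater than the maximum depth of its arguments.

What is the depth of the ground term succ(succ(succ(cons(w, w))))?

4

depth(cons(w, w)) = 1 + max(0, 0) = 1
depth(succ(cons(w, w))) = 1 + depth(cons(w, w)) = 1 + 1 = 2
depth(succ(succ(cons(w, w)))) = 1 + depth(succ(cons(w, w))) = 1 + 2 = 3
depth(succ(succ(succ(cons(w, w))))) = 1 + depth(succ(succ(cons(w, w)))) = 1 + 3 = 4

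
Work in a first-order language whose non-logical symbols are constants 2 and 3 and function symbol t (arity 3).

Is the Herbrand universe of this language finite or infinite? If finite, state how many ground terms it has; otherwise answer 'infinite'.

infinite

The signature has at least one function symbol (t, arity 3) and at least one constant (2).
Iterating t gives infinitely many distinct ground terms: 2, t(2, 2, 2), t(t(2, 2, 2), t(2, 2, 2), t(2, 2, 2)), ...
So the Herbrand universe is infinite.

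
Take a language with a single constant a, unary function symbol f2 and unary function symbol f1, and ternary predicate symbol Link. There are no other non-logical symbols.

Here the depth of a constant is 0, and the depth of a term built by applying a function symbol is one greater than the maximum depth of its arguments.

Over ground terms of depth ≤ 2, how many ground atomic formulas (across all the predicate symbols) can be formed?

343

First count ground terms of depth ≤ 2.
If N_k denotes the number of depth-≤k ground terms, the 1 constant gives N_0 = 1, and each function symbol of arity r contributes N_{k-1}^r new terms at level k: N_k = 1 + N_{k-1} + N_{k-1}.
N_0 = 1
N_1 = 1 + 1 + 1 = 3
N_2 = 1 + 3 + 3 = 7
So |H| = 7.
For each predicate symbol, the number of ground atoms is |H| raised to its arity; summing:
  Link: 7^3 = 343
Total ground atoms: 343.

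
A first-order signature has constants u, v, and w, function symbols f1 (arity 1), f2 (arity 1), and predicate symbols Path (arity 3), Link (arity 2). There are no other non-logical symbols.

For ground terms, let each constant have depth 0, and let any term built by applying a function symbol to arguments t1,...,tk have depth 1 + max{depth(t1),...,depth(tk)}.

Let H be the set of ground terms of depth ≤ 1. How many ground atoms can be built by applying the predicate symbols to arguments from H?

810

First count ground terms of depth ≤ 1.
Count level by level. With function symbols f1/1, f2/1, the terms of depth ≤ k are the 3 constants together with each function applied to depth-≤(k−1) tuples, so N_k = 3 + N_{k-1} + N_{k-1}.
N_0 = 3
N_1 = 3 + 3 + 3 = 9
So |H| = 9.
A ground atom is a predicate applied to a tuple of terms from H, so the count is the sum over predicates of |H|^arity:
  Path: 9^3 = 729;  Link: 9^2 = 81
Total ground atoms: 729 + 81 = 810.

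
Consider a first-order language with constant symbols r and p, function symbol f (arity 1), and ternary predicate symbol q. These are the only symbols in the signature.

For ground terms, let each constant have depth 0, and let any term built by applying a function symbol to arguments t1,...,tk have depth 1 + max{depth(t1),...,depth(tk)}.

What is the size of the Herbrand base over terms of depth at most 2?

First count ground terms of depth ≤ 2.
If N_k denotes the number of depth-≤k ground terms, the 2 constants give N_0 = 2, and each function symbol of arity r contributes N_{k-1}^r new terms at level k: N_k = 2 + N_{k-1}.
N_0 = 2
N_1 = 2 + 2 = 4
N_2 = 2 + 4 = 6
So |H| = 6.
For each predicate symbol, the number of ground atoms is |H| raised to its arity; summing:
  q: 6^3 = 216
Total ground atoms: 216.

216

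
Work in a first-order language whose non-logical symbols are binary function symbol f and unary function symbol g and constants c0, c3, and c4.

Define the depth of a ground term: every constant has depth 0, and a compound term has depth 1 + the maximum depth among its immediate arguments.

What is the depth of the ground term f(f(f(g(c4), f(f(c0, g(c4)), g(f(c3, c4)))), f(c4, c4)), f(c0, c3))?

depth(g(c4)) = 1 + depth(c4) = 1 + 0 = 1
depth(f(c0, g(c4))) = 1 + max(0, 1) = 2
depth(f(c3, c4)) = 1 + max(0, 0) = 1
depth(g(f(c3, c4))) = 1 + depth(f(c3, c4)) = 1 + 1 = 2
depth(f(f(c0, g(c4)), g(f(c3, c4)))) = 1 + max(2, 2) = 3
depth(f(g(c4), f(f(c0, g(c4)), g(f(c3, c4))))) = 1 + max(1, 3) = 4
depth(f(c4, c4)) = 1 + max(0, 0) = 1
depth(f(f(g(c4), f(f(c0, g(c4)), g(f(c3, c4)))), f(c4, c4))) = 1 + max(4, 1) = 5
depth(f(c0, c3)) = 1 + max(0, 0) = 1
depth(f(f(f(g(c4), f(f(c0, g(c4)), g(f(c3, c4)))), f(c4, c4)), f(c0, c3))) = 1 + max(5, 1) = 6

6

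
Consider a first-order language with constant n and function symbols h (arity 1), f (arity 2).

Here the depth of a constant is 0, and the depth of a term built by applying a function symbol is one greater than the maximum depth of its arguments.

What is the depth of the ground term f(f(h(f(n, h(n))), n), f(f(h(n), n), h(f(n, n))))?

5

depth(h(n)) = 1 + depth(n) = 1 + 0 = 1
depth(f(n, h(n))) = 1 + max(0, 1) = 2
depth(h(f(n, h(n)))) = 1 + depth(f(n, h(n))) = 1 + 2 = 3
depth(f(h(f(n, h(n))), n)) = 1 + max(3, 0) = 4
depth(f(h(n), n)) = 1 + max(1, 0) = 2
depth(f(n, n)) = 1 + max(0, 0) = 1
depth(h(f(n, n))) = 1 + depth(f(n, n)) = 1 + 1 = 2
depth(f(f(h(n), n), h(f(n, n)))) = 1 + max(2, 2) = 3
depth(f(f(h(f(n, h(n))), n), f(f(h(n), n), h(f(n, n))))) = 1 + max(4, 3) = 5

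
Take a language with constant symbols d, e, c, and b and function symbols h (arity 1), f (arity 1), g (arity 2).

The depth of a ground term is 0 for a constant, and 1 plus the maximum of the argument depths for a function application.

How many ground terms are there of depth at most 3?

Let N_k count ground terms of depth at most k. Each non-constant term of depth ≤ k is some function symbol applied to depth-≤(k−1) arguments, giving N_k = 4 + N_{k-1} + N_{k-1} + N_{k-1}^2.
N_0 = 4
N_1 = 4 + 4 + 4 + 4^2 = 28
N_2 = 4 + 28 + 28 + 28^2 = 844
N_3 = 4 + 844 + 844 + 844^2 = 714028

714028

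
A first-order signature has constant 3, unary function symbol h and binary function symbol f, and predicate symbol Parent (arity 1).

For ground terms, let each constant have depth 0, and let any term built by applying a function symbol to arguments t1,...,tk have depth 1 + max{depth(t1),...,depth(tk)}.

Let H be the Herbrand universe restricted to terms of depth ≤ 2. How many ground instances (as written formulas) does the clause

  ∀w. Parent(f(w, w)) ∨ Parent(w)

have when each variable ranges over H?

Ground terms of depth ≤ 2:
  Let N_k = |{terms of depth ≤ k}|. Then N_0 = 1 and N_k = 1 + N_{k-1} + N_{k-1}^2 for k ≥ 1 (one summand per function symbol, arity giving the exponent).
  N_0 = 1
  N_1 = 1 + 1 + 1^2 = 3
  N_2 = 1 + 3 + 3^2 = 13
So there are 13 ground terms available for substitution.
The variable w ranges independently over the available ground terms, and distinct assignments produce distinct instances.
Number of ground instances = 13.

13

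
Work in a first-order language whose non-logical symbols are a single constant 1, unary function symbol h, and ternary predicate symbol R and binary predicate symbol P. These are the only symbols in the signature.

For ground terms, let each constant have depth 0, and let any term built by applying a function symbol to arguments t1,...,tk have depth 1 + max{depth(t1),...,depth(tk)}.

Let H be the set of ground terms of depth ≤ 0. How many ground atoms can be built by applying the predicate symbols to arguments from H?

2

First count ground terms of depth ≤ 0.
Let N_k count ground terms of depth at most k. Each non-constant term of depth ≤ k is some function symbol applied to depth-≤(k−1) arguments, giving N_k = 1 + N_{k-1}.
N_0 = 1
Explicitly: 1.
So |H| = 1.
Ground atoms are formed by filling each argument slot of a predicate with a term from H, so an r-ary predicate gives |H|^r atoms:
  R: 1^3 = 1;  P: 1^2 = 1
Total ground atoms: 1 + 1 = 2.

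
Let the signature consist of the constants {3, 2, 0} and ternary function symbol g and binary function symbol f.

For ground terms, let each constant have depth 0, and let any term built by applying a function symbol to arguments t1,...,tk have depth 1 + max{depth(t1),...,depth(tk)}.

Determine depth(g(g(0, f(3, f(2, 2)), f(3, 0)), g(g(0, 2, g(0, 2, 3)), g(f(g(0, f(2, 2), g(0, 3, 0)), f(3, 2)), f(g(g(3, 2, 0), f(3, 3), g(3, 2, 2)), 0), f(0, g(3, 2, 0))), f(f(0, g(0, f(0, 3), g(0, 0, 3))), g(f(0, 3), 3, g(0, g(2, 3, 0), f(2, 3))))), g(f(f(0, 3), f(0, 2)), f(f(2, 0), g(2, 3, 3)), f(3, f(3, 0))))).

6

depth(f(2, 2)) = 1 + max(0, 0) = 1
depth(f(3, f(2, 2))) = 1 + max(0, 1) = 2
depth(f(3, 0)) = 1 + max(0, 0) = 1
depth(g(0, f(3, f(2, 2)), f(3, 0))) = 1 + max(0, 2, 1) = 3
depth(g(0, 2, 3)) = 1 + max(0, 0, 0) = 1
depth(g(0, 2, g(0, 2, 3))) = 1 + max(0, 0, 1) = 2
depth(g(0, 3, 0)) = 1 + max(0, 0, 0) = 1
depth(g(0, f(2, 2), g(0, 3, 0))) = 1 + max(0, 1, 1) = 2
depth(f(3, 2)) = 1 + max(0, 0) = 1
depth(f(g(0, f(2, 2), g(0, 3, 0)), f(3, 2))) = 1 + max(2, 1) = 3
depth(g(3, 2, 0)) = 1 + max(0, 0, 0) = 1
depth(f(3, 3)) = 1 + max(0, 0) = 1
depth(g(3, 2, 2)) = 1 + max(0, 0, 0) = 1
depth(g(g(3, 2, 0), f(3, 3), g(3, 2, 2))) = 1 + max(1, 1, 1) = 2
depth(f(g(g(3, 2, 0), f(3, 3), g(3, 2, 2)), 0)) = 1 + max(2, 0) = 3
depth(f(0, g(3, 2, 0))) = 1 + max(0, 1) = 2
depth(g(f(g(0, f(2, 2), g(0, 3, 0)), f(3, 2)), f(g(g(3, 2, 0), f(3, 3), g(3, 2, 2)), 0), f(0, g(3, 2, 0)))) = 1 + max(3, 3, 2) = 4
depth(f(0, 3)) = 1 + max(0, 0) = 1
depth(g(0, 0, 3)) = 1 + max(0, 0, 0) = 1
depth(g(0, f(0, 3), g(0, 0, 3))) = 1 + max(0, 1, 1) = 2
depth(f(0, g(0, f(0, 3), g(0, 0, 3)))) = 1 + max(0, 2) = 3
depth(g(2, 3, 0)) = 1 + max(0, 0, 0) = 1
depth(f(2, 3)) = 1 + max(0, 0) = 1
depth(g(0, g(2, 3, 0), f(2, 3))) = 1 + max(0, 1, 1) = 2
depth(g(f(0, 3), 3, g(0, g(2, 3, 0), f(2, 3)))) = 1 + max(1, 0, 2) = 3
depth(f(f(0, g(0, f(0, 3), g(0, 0, 3))), g(f(0, 3), 3, g(0, g(2, 3, 0), f(2, 3))))) = 1 + max(3, 3) = 4
depth(g(g(0, 2, g(0, 2, 3)), g(f(g(0, f(2, 2), g(0, 3, 0)), f(3, 2)), f(g(g(3, 2, 0), f(3, 3), g(3, 2, 2)), 0), f(0, g(3, 2, 0))), f(f(0, g(0, f(0, 3), g(0, 0, 3))), g(f(0, 3), 3, g(0, g(2, 3, 0), f(2, 3)))))) = 1 + max(2, 4, 4) = 5
depth(f(0, 2)) = 1 + max(0, 0) = 1
depth(f(f(0, 3), f(0, 2))) = 1 + max(1, 1) = 2
depth(f(2, 0)) = 1 + max(0, 0) = 1
depth(g(2, 3, 3)) = 1 + max(0, 0, 0) = 1
depth(f(f(2, 0), g(2, 3, 3))) = 1 + max(1, 1) = 2
depth(f(3, f(3, 0))) = 1 + max(0, 1) = 2
depth(g(f(f(0, 3), f(0, 2)), f(f(2, 0), g(2, 3, 3)), f(3, f(3, 0)))) = 1 + max(2, 2, 2) = 3
depth(g(g(0, f(3, f(2, 2)), f(3, 0)), g(g(0, 2, g(0, 2, 3)), g(f(g(0, f(2, 2), g(0, 3, 0)), f(3, 2)), f(g(g(3, 2, 0), f(3, 3), g(3, 2, 2)), 0), f(0, g(3, 2, 0))), f(f(0, g(0, f(0, 3), g(0, 0, 3))), g(f(0, 3), 3, g(0, g(2, 3, 0), f(2, 3))))), g(f(f(0, 3), f(0, 2)), f(f(2, 0), g(2, 3, 3)), f(3, f(3, 0))))) = 1 + max(3, 5, 3) = 6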